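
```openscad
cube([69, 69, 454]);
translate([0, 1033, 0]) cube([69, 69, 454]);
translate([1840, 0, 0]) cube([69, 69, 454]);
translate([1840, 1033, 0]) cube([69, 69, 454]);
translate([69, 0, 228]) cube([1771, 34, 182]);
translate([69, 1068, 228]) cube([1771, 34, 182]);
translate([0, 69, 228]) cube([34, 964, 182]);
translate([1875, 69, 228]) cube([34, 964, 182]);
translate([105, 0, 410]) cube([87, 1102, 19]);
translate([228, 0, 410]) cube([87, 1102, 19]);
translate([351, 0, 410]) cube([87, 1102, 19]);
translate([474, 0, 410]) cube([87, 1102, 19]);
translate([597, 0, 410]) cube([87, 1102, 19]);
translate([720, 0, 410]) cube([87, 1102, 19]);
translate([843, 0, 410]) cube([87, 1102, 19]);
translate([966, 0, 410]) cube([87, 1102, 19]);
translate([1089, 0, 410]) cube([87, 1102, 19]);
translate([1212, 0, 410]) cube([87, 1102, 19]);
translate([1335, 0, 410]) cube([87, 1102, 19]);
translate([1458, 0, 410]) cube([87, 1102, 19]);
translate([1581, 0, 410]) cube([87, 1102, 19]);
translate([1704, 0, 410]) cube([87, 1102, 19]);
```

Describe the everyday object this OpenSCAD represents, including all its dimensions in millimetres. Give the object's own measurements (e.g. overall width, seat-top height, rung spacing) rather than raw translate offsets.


A bed frame 1909 mm long (x) by 1102 mm wide (y). Four 69×69 mm corner posts, 454 mm tall, at the corners of the footprint. Four rails of 34 mm thickness and 182 mm height run between adjacent posts with their undersides at z = 228 mm, their outer faces flush with the outside of the frame (the two x-running rails run between the posts' inner faces; the two y-running rails run between the posts' inner faces). 14 slats, each 87 mm wide (x) and 19 mm thick, lie across the top of the two x-running rails, running the full 1102 mm width of the frame in y; along x they sit between the end posts with a 36 mm gap after the −x posts and between neighbouring slats, leaving 49 mm before the +x posts.


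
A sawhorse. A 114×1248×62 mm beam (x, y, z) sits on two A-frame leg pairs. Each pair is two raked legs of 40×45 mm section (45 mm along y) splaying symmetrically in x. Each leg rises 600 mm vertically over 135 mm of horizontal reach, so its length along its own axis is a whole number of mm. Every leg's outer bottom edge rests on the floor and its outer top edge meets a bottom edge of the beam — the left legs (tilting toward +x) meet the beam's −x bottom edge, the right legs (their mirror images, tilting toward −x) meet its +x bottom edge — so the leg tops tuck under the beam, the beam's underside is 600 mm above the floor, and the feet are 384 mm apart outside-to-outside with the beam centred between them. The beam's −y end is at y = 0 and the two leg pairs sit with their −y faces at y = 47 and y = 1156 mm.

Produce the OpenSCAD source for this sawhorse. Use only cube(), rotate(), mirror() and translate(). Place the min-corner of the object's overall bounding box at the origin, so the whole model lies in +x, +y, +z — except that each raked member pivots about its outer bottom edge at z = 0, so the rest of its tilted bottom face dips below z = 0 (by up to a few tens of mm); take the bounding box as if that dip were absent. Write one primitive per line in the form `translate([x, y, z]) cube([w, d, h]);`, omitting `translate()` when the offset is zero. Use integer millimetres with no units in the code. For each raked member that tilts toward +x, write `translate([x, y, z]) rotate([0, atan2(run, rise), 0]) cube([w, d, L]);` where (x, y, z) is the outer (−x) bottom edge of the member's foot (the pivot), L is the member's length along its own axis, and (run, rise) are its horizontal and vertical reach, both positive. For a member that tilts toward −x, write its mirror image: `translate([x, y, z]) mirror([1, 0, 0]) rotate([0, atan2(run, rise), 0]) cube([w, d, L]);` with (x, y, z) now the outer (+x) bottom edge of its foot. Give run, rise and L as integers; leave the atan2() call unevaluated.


// leg length = √(135² + 600²) = 615
// right-leg outer foot x = 2·135 + 114 = 384
// beam min-corner = (135, 0, 600)
translate([135, 0, 600]) cube([114, 1248, 62]);
translate([0, 47, 0]) rotate([0, atan2(135, 600), 0]) cube([40, 45, 615]);
translate([384, 47, 0]) mirror([1, 0, 0]) rotate([0, atan2(135, 600), 0]) cube([40, 45, 615]);
translate([0, 1156, 0]) rotate([0, atan2(135, 600), 0]) cube([40, 45, 615]);
translate([384, 1156, 0]) mirror([1, 0, 0]) rotate([0, atan2(135, 600), 0]) cube([40, 45, 615]);


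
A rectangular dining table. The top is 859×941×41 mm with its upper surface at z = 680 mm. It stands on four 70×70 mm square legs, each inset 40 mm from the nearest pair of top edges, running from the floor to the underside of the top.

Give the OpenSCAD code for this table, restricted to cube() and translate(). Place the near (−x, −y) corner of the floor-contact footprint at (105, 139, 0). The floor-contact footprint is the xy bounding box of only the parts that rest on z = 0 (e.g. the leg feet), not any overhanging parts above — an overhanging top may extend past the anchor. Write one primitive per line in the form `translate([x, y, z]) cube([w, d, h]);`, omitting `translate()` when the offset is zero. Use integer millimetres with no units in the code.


// leg_h = 680 - 41 = 639
translate([65, 99, 639]) cube([859, 941, 41]);
translate([105, 139, 0]) cube([70, 70, 639]);
translate([814, 139, 0]) cube([70, 70, 639]);
translate([105, 930, 0]) cube([70, 70, 639]);
translate([814, 930, 0]) cube([70, 70, 639]);


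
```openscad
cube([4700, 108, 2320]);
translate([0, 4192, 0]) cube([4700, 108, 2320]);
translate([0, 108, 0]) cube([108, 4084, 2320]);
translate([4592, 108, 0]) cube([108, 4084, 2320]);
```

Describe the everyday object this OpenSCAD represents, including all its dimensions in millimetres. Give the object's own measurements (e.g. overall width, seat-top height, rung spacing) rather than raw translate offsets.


The wall frame of a small rectangular building: four walls, each 2320 mm tall and 108 mm thick, enclosing a footprint 4700 mm (x) by 4300 mm (y) outside-to-outside, with no floor or roof. The front and back walls (the −y and +y sides) span the full width; the two side walls fit between them.


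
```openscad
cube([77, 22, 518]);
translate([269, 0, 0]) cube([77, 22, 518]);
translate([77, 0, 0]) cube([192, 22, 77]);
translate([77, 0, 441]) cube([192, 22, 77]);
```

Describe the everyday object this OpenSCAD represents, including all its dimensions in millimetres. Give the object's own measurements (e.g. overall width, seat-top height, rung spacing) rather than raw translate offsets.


A rectangular picture frame lying in the x–z plane (depth along y). The opening is 192 mm wide (x) by 364 mm tall (z), surrounded by a border 77 mm wide on all four sides. The frame is 22 mm deep and is made of two full-height vertical stiles with two horizontal rails fitted between them.


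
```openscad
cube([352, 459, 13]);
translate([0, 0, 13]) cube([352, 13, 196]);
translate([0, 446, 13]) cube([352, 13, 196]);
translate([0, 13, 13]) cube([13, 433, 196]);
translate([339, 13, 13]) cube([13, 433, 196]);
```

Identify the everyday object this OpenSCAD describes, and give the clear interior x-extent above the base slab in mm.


An open box. The internal width is 326 mm.

A 352×459 base slab with four walls standing on it — an open box. The base is 352 mm wide and the walls are 13 mm thick, so the internal width is 352 − 2 × 13 = 326 mm.


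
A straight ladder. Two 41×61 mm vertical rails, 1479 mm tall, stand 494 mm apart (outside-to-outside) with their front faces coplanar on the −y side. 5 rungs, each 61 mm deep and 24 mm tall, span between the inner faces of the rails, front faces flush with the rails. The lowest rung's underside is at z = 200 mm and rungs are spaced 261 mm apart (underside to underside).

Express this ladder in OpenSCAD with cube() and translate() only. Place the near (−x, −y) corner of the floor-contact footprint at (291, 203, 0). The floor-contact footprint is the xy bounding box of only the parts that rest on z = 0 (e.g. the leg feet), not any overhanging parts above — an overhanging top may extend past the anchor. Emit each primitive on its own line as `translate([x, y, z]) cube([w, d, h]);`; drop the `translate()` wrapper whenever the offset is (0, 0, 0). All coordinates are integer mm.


translate([291, 203, 0]) cube([41, 61, 1479]);
translate([744, 203, 0]) cube([41, 61, 1479]);
translate([332, 203, 200]) cube([412, 61, 24]);
translate([332, 203, 461]) cube([412, 61, 24]);
translate([332, 203, 722]) cube([412, 61, 24]);
translate([332, 203, 983]) cube([412, 61, 24]);
translate([332, 203, 1244]) cube([412, 61, 24]);


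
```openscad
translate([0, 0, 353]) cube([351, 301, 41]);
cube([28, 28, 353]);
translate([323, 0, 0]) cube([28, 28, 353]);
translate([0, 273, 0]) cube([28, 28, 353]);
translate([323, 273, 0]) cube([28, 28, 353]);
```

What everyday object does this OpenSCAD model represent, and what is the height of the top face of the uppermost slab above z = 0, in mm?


A stool. The seat height is 394 mm.

A 351×301×41 slab at z = 353 on four corner posts — a stool. The seat top is 353 + 41 = 394 mm.


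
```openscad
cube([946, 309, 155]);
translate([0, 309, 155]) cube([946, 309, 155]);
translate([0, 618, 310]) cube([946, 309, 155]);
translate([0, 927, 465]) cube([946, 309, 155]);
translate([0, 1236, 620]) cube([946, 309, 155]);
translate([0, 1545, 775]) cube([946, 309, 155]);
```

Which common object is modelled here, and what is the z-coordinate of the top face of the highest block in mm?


A staircase. The total rise is 930 mm.

6 identical blocks, each offset up and back from the previous — a staircase. Each step is 155 mm tall and there are 6 of them, so the total rise is 6 × 155 = 930 mm.


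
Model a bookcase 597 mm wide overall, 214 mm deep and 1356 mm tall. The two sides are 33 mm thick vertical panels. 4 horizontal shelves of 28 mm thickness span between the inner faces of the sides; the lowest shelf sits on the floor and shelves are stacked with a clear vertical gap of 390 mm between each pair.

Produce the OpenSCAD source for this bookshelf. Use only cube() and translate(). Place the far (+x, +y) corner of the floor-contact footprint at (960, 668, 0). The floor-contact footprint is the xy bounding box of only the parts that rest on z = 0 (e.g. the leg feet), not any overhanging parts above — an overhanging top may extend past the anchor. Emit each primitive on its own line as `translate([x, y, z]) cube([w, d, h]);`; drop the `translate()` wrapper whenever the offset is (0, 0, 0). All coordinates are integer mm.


translate([363, 454, 0]) cube([33, 214, 1356]);
translate([927, 454, 0]) cube([33, 214, 1356]);
translate([396, 454, 0]) cube([531, 214, 28]);
translate([396, 454, 418]) cube([531, 214, 28]);
translate([396, 454, 836]) cube([531, 214, 28]);
translate([396, 454, 1254]) cube([531, 214, 28]);


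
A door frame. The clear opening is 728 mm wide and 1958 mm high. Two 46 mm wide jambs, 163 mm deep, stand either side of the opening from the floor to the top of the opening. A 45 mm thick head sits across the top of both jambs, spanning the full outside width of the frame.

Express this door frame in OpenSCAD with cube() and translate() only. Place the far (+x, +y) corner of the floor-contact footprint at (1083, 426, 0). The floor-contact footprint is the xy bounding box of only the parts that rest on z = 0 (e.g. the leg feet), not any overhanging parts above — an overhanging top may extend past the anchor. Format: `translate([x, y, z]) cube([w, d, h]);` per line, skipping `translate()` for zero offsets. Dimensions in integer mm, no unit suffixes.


translate([263, 263, 0]) cube([46, 163, 1958]);
translate([1037, 263, 0]) cube([46, 163, 1958]);
translate([263, 263, 1958]) cube([820, 163, 45]);


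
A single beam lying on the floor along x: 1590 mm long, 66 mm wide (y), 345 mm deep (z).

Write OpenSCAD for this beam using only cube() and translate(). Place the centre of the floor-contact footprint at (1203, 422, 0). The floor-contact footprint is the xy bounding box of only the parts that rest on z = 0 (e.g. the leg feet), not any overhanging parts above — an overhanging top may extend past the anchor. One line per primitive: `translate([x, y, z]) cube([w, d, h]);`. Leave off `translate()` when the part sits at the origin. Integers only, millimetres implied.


translate([408, 389, 0]) cube([1590, 66, 345]);


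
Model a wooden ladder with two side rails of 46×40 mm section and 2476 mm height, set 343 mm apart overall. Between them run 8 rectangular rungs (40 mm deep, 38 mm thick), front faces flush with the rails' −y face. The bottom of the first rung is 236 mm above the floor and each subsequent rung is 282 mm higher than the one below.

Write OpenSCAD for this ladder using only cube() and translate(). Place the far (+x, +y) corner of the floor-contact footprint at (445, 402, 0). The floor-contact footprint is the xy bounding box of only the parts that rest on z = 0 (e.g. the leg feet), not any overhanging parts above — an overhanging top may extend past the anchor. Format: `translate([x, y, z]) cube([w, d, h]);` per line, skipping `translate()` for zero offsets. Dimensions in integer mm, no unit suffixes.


translate([102, 362, 0]) cube([46, 40, 2476]);
translate([399, 362, 0]) cube([46, 40, 2476]);
translate([148, 362, 236]) cube([251, 40, 38]);
translate([148, 362, 518]) cube([251, 40, 38]);
translate([148, 362, 800]) cube([251, 40, 38]);
translate([148, 362, 1082]) cube([251, 40, 38]);
translate([148, 362, 1364]) cube([251, 40, 38]);
translate([148, 362, 1646]) cube([251, 40, 38]);
translate([148, 362, 1928]) cube([251, 40, 38]);
translate([148, 362, 2210]) cube([251, 40, 38]);


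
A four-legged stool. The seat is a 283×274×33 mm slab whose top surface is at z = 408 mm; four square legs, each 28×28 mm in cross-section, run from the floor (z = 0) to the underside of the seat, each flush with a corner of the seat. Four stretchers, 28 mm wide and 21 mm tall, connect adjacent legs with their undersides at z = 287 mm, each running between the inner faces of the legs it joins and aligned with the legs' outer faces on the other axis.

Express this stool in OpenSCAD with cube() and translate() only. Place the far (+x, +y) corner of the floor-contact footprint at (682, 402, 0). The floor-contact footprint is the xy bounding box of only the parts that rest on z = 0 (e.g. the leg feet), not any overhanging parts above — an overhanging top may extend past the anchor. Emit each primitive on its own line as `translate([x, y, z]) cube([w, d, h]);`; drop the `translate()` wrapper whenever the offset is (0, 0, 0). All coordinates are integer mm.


translate([399, 128, 375]) cube([283, 274, 33]);
translate([399, 128, 0]) cube([28, 28, 375]);
translate([654, 128, 0]) cube([28, 28, 375]);
translate([399, 374, 0]) cube([28, 28, 375]);
translate([654, 374, 0]) cube([28, 28, 375]);
translate([427, 128, 287]) cube([227, 28, 21]);
translate([427, 374, 287]) cube([227, 28, 21]);
translate([399, 156, 287]) cube([28, 218, 21]);
translate([654, 156, 287]) cube([28, 218, 21]);


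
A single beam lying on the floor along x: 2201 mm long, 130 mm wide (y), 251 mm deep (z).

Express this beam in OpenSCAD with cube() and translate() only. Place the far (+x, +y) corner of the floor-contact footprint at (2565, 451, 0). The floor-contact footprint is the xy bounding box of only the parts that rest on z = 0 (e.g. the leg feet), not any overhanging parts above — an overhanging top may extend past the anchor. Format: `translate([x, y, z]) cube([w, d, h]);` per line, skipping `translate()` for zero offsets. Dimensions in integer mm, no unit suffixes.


translate([364, 321, 0]) cube([2201, 130, 251]);


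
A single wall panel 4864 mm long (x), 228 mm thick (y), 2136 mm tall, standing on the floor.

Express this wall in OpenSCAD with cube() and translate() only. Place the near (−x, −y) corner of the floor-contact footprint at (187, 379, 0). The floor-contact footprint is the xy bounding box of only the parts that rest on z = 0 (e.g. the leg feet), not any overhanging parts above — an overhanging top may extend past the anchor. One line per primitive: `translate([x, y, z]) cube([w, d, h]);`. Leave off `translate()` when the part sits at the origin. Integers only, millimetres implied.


translate([187, 379, 0]) cube([4864, 228, 2136]);


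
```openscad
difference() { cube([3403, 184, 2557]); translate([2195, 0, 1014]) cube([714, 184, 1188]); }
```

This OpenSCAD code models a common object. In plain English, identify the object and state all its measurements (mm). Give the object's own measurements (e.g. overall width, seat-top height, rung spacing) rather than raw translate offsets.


A wall 3403 mm long (x), 184 mm thick (y), 2557 mm tall, with a rectangular window opening cut through it. The opening is 714 mm wide and 1188 mm tall; its sill is at z = 1014 mm and its near (−x) edge is 2195 mm from the wall's −x end. The opening passes through the full wall thickness.


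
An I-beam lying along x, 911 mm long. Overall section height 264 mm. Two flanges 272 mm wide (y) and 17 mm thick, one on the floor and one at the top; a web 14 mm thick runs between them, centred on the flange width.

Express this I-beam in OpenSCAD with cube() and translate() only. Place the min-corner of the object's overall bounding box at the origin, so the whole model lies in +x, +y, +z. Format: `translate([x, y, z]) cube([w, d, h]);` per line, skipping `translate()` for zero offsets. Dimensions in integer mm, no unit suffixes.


cube([911, 272, 17]);
translate([0, 129, 17]) cube([911, 14, 230]);
translate([0, 0, 247]) cube([911, 272, 17]);


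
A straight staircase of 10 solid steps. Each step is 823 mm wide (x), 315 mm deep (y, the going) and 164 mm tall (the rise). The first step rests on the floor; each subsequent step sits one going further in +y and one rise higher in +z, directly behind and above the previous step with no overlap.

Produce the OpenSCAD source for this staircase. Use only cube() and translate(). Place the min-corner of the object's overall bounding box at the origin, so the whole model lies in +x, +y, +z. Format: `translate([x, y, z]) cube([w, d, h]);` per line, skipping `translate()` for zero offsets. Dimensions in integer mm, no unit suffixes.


cube([823, 315, 164]);
translate([0, 315, 164]) cube([823, 315, 164]);
translate([0, 630, 328]) cube([823, 315, 164]);
translate([0, 945, 492]) cube([823, 315, 164]);
translate([0, 1260, 656]) cube([823, 315, 164]);
translate([0, 1575, 820]) cube([823, 315, 164]);
translate([0, 1890, 984]) cube([823, 315, 164]);
translate([0, 2205, 1148]) cube([823, 315, 164]);
translate([0, 2520, 1312]) cube([823, 315, 164]);
translate([0, 2835, 1476]) cube([823, 315, 164]);


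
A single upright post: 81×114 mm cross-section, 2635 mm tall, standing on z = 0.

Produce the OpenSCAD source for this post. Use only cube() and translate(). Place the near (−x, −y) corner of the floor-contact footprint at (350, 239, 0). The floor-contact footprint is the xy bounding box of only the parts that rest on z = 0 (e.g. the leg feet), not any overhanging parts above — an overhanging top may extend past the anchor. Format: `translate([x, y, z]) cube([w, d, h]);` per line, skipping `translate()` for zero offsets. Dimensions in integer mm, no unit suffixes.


translate([350, 239, 0]) cube([81, 114, 2635]);


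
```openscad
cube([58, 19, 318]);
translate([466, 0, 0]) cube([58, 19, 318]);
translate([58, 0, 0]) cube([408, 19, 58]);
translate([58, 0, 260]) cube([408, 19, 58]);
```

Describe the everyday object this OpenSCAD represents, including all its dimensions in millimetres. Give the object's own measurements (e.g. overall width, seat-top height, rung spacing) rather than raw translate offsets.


A rectangular picture frame lying in the x–z plane (depth along y). The opening is 408 mm wide (x) by 202 mm tall (z), surrounded by a border 58 mm wide on all four sides. The frame is 19 mm deep and is made of two full-height vertical stiles with two horizontal rails fitted between them.


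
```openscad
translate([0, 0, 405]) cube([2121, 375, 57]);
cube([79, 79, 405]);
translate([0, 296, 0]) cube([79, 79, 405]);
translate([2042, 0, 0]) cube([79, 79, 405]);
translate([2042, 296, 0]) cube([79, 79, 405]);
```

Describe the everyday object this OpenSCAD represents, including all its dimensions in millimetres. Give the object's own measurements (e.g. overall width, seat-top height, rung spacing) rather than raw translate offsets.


A long wooden bench with a 2121 mm (x) × 375 mm (y) seat, 57 mm thick, its top surface 462 mm above the floor. Four 79 mm square legs at the seat corners, flush with the edges, run from z = 0 to the seat underside.


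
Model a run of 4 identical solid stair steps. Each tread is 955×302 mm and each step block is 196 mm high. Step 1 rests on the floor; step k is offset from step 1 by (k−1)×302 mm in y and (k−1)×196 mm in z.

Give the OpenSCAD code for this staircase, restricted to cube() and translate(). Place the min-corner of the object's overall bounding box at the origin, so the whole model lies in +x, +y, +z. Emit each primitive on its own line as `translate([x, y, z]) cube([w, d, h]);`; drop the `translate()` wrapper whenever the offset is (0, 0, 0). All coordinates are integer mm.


cube([955, 302, 196]);
translate([0, 302, 196]) cube([955, 302, 196]);
translate([0, 604, 392]) cube([955, 302, 196]);
translate([0, 906, 588]) cube([955, 302, 196]);


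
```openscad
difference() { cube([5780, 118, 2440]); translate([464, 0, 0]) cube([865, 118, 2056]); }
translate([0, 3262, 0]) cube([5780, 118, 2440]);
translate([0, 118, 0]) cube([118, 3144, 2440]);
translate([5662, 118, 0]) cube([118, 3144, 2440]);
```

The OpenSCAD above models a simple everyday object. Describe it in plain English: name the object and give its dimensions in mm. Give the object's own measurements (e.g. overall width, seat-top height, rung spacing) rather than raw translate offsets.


A single room: four walls, each 2440 mm tall and 118 mm thick, enclosing an outside footprint 5780×3380 mm (x × y), no floor or roof. The front and back walls (−y and +y sides) run the full x-width; the side walls fit between their inner faces. A door opening 865 mm wide and 2056 mm tall is cut through the front wall from the floor up, its −x edge 464 mm from the wall's −x end.


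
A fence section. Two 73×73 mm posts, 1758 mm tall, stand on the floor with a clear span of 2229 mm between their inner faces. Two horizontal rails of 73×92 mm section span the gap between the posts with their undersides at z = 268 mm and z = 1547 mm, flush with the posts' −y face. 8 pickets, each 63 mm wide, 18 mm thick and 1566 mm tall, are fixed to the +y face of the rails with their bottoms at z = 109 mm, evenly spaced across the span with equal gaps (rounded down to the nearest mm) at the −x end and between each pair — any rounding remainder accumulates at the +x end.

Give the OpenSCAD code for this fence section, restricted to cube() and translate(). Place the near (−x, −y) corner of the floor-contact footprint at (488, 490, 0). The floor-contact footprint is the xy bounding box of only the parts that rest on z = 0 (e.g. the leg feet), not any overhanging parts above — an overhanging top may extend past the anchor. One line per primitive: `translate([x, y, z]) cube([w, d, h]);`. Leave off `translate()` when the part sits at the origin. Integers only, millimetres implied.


translate([488, 490, 0]) cube([73, 73, 1758]);
translate([2790, 490, 0]) cube([73, 73, 1758]);
translate([561, 490, 268]) cube([2229, 73, 92]);
translate([561, 490, 1547]) cube([2229, 73, 92]);
translate([752, 563, 109]) cube([63, 18, 1566]);
translate([1006, 563, 109]) cube([63, 18, 1566]);
translate([1260, 563, 109]) cube([63, 18, 1566]);
translate([1514, 563, 109]) cube([63, 18, 1566]);
translate([1768, 563, 109]) cube([63, 18, 1566]);
translate([2022, 563, 109]) cube([63, 18, 1566]);
translate([2276, 563, 109]) cube([63, 18, 1566]);
translate([2530, 563, 109]) cube([63, 18, 1566]);


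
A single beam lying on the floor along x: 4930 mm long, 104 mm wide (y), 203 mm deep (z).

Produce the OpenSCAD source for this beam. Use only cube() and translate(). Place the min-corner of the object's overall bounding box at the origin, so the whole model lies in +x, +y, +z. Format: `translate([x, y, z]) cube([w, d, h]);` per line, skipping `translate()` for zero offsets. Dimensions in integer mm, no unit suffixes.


cube([4930, 104, 203]);


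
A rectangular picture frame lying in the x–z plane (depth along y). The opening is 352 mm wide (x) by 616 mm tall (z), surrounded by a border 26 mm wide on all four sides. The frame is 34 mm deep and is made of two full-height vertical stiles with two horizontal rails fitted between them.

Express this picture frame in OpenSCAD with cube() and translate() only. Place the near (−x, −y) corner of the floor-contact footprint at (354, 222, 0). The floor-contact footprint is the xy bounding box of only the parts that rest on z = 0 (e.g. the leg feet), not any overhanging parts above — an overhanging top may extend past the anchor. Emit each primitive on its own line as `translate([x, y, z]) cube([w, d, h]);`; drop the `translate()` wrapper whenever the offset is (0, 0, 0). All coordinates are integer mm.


translate([354, 222, 0]) cube([26, 34, 668]);
translate([732, 222, 0]) cube([26, 34, 668]);
translate([380, 222, 0]) cube([352, 34, 26]);
translate([380, 222, 642]) cube([352, 34, 26]);


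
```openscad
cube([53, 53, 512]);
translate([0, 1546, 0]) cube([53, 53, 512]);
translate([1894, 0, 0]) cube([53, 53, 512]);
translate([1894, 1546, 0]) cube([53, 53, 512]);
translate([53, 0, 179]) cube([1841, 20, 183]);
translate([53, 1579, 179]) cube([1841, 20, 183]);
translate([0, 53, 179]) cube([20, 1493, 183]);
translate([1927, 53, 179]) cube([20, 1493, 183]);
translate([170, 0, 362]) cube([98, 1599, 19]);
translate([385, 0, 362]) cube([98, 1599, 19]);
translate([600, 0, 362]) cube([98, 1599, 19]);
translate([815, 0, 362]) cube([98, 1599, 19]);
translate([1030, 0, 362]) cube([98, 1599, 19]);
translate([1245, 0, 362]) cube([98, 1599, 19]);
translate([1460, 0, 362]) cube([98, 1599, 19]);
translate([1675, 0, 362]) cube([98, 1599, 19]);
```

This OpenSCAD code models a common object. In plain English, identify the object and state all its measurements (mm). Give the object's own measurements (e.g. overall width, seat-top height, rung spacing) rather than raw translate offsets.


A bed frame 1947 mm long (x) by 1599 mm wide (y). Four 53×53 mm corner posts, 512 mm tall, at the corners of the footprint. Four rails of 20 mm thickness and 183 mm height run between adjacent posts with their undersides at z = 179 mm, their outer faces flush with the outside of the frame (the two x-running rails run between the posts' inner faces; the two y-running rails run between the posts' inner faces). 8 slats, each 98 mm wide (x) and 19 mm thick, lie across the top of the two x-running rails, running the full 1599 mm width of the frame in y; along x they sit between the end posts with a 117 mm gap after the −x posts and between neighbouring slats, leaving 121 mm before the +x posts.


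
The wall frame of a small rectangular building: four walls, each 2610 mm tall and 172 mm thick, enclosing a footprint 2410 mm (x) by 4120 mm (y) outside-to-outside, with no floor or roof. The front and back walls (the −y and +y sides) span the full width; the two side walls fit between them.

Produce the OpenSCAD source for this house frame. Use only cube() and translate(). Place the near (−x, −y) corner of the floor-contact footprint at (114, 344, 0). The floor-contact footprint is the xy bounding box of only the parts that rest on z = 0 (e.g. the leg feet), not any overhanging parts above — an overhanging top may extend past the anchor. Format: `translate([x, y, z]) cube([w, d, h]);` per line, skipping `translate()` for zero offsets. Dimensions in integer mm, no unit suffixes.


translate([114, 344, 0]) cube([2410, 172, 2610]);
translate([114, 4292, 0]) cube([2410, 172, 2610]);
translate([114, 516, 0]) cube([172, 3776, 2610]);
translate([2352, 516, 0]) cube([172, 3776, 2610]);


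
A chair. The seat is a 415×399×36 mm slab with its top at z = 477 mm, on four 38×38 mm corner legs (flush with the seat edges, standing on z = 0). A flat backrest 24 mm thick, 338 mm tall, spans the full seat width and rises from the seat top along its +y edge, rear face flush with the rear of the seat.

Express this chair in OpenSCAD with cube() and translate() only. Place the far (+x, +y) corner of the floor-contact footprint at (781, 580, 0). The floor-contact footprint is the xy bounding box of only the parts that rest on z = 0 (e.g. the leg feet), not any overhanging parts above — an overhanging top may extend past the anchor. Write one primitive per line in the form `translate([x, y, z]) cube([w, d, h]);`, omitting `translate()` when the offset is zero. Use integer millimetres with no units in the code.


translate([366, 181, 441]) cube([415, 399, 36]);
translate([366, 181, 0]) cube([38, 38, 441]);
translate([743, 181, 0]) cube([38, 38, 441]);
translate([366, 542, 0]) cube([38, 38, 441]);
translate([743, 542, 0]) cube([38, 38, 441]);
translate([366, 556, 477]) cube([415, 24, 338]);


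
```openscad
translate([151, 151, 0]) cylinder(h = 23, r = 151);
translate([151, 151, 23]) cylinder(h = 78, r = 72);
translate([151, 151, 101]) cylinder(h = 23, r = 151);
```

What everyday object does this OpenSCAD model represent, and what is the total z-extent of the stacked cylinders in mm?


A spool. The overall height is 124 mm.

Three coaxial cylinders, large–small–large — a spool. Two 23 mm flanges and a 78 mm core give 23 + 78 + 23 = 124 mm.


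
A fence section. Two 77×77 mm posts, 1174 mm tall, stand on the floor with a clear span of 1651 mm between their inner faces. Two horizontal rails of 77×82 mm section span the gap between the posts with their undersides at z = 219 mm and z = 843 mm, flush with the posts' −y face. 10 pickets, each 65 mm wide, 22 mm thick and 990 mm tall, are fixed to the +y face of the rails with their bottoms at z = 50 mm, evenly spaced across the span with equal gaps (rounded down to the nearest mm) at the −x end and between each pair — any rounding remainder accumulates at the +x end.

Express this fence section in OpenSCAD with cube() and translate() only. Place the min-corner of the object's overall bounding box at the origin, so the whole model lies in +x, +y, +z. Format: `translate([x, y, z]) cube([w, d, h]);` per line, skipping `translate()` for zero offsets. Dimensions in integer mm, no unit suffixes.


cube([77, 77, 1174]);
translate([1728, 0, 0]) cube([77, 77, 1174]);
translate([77, 0, 219]) cube([1651, 77, 82]);
translate([77, 0, 843]) cube([1651, 77, 82]);
translate([168, 77, 50]) cube([65, 22, 990]);
translate([324, 77, 50]) cube([65, 22, 990]);
translate([480, 77, 50]) cube([65, 22, 990]);
translate([636, 77, 50]) cube([65, 22, 990]);
translate([792, 77, 50]) cube([65, 22, 990]);
translate([948, 77, 50]) cube([65, 22, 990]);
translate([1104, 77, 50]) cube([65, 22, 990]);
translate([1260, 77, 50]) cube([65, 22, 990]);
translate([1416, 77, 50]) cube([65, 22, 990]);
translate([1572, 77, 50]) cube([65, 22, 990]);


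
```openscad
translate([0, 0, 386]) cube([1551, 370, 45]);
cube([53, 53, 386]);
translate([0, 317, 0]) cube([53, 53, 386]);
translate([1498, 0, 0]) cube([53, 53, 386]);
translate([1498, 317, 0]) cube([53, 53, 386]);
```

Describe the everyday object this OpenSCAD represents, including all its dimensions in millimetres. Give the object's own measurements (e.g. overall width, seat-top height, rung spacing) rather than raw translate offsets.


A bench: a 1551×370 mm seat slab, 45 mm thick, top at z = 431 mm, on four 53×53 mm square legs flush with the seat corners and standing on z = 0.


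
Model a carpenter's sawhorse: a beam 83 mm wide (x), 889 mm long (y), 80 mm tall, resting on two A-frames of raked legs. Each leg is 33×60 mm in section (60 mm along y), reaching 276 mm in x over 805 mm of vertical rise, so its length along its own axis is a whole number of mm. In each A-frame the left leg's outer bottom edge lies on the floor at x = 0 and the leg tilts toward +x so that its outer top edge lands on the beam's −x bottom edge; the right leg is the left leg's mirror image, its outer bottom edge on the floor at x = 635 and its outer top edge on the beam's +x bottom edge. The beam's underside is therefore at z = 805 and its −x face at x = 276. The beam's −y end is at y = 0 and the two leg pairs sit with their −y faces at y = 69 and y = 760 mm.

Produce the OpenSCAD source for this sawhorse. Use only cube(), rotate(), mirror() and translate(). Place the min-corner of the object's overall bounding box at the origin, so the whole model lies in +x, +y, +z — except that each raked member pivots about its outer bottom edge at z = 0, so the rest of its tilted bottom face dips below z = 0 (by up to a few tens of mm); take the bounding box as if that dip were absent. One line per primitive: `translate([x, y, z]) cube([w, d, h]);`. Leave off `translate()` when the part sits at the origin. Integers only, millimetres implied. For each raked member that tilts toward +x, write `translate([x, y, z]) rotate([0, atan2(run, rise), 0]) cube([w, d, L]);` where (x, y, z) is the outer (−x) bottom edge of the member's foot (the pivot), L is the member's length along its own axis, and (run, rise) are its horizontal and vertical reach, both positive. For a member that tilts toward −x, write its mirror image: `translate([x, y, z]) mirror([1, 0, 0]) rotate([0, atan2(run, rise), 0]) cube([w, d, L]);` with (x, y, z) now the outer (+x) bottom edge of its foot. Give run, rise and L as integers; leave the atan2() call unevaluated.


translate([276, 0, 805]) cube([83, 889, 80]);
translate([0, 69, 0]) rotate([0, atan2(276, 805), 0]) cube([33, 60, 851]);
translate([635, 69, 0]) mirror([1, 0, 0]) rotate([0, atan2(276, 805), 0]) cube([33, 60, 851]);
translate([0, 760, 0]) rotate([0, atan2(276, 805), 0]) cube([33, 60, 851]);
translate([635, 760, 0]) mirror([1, 0, 0]) rotate([0, atan2(276, 805), 0]) cube([33, 60, 851]);


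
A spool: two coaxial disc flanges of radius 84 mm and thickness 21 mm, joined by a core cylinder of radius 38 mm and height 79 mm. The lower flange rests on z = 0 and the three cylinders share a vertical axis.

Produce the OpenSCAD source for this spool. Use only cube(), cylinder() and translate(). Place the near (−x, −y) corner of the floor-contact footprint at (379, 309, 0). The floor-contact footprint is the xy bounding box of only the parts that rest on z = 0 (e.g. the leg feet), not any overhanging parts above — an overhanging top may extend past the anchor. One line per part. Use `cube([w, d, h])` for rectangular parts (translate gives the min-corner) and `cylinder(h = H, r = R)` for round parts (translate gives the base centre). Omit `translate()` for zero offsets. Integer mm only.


translate([463, 393, 0]) cylinder(h = 21, r = 84);
translate([463, 393, 21]) cylinder(h = 79, r = 38);
translate([463, 393, 100]) cylinder(h = 21, r = 84);


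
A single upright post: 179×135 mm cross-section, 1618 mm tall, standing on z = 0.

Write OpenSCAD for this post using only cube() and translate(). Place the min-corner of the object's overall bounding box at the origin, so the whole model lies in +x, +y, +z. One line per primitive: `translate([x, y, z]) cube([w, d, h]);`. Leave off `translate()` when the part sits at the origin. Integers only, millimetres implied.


cube([179, 135, 1618]);


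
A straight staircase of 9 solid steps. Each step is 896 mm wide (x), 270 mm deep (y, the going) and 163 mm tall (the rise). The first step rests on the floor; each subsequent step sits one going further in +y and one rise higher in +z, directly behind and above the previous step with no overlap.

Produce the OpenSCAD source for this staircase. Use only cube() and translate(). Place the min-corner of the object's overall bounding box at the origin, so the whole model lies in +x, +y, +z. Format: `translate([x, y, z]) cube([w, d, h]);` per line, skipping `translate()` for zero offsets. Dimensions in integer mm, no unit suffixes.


cube([896, 270, 163]);
translate([0, 270, 163]) cube([896, 270, 163]);
translate([0, 540, 326]) cube([896, 270, 163]);
translate([0, 810, 489]) cube([896, 270, 163]);
translate([0, 1080, 652]) cube([896, 270, 163]);
translate([0, 1350, 815]) cube([896, 270, 163]);
translate([0, 1620, 978]) cube([896, 270, 163]);
translate([0, 1890, 1141]) cube([896, 270, 163]);
translate([0, 2160, 1304]) cube([896, 270, 163]);


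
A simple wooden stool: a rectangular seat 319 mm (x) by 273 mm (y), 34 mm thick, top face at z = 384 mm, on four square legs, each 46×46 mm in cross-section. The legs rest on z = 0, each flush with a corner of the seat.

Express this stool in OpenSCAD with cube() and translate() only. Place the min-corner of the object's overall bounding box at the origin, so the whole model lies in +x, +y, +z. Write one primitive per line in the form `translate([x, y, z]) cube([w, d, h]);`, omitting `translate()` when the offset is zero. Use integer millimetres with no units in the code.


// leg_h = 384 - 34 = 350
translate([0, 0, 350]) cube([319, 273, 34]);
cube([46, 46, 350]);
translate([273, 0, 0]) cube([46, 46, 350]);
translate([0, 227, 0]) cube([46, 46, 350]);
translate([273, 227, 0]) cube([46, 46, 350]);


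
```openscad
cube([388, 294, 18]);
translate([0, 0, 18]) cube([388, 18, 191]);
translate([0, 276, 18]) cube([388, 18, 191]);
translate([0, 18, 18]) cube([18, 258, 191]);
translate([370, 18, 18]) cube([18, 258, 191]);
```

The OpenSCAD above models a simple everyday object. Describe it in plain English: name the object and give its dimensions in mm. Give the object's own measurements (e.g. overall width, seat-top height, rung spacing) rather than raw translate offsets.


An open-topped rectangular box: outside dimensions 388×294×209 mm, with a uniform wall and base thickness of 18 mm. The base is a full 388×294 slab on the floor; four walls sit on top of the base. The front and back walls (the −y and +y sides) span the full width; the two side walls fit between them.


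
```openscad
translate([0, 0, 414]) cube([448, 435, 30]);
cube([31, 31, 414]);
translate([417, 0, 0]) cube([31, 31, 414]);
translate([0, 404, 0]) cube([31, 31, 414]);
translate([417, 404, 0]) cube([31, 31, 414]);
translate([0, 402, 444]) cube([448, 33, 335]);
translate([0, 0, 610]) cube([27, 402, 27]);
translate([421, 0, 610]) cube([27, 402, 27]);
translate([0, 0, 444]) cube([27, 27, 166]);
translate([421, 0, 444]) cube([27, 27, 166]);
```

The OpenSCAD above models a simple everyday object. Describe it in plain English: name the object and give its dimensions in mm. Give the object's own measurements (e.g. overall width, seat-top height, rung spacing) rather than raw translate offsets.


A chair. The seat is a 448×435×30 mm slab with its top at z = 444 mm, on four 31×31 mm corner legs (flush with the seat edges, standing on z = 0). A flat backrest 33 mm thick, 335 mm tall, spans the full seat width and rises from the seat top along its +y edge, rear face flush with the rear of the seat. Two armrests of 27×27 mm section run along each side from the seat's front edge to the front of the backrest, top faces 193 mm above the seat top and outer faces flush with the seat's x-edges; a 27×27 mm post under the front of each armrest stands on the seat at the front corner.


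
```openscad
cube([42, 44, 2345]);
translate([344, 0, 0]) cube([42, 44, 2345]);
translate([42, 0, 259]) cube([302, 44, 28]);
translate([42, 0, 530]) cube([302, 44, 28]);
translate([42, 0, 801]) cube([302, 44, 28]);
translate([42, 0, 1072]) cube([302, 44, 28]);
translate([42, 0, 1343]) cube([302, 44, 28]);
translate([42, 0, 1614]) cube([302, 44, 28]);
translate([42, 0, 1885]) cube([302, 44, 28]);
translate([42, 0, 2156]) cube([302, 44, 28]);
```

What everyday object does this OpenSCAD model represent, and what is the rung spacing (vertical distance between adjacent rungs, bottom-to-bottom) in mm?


A ladder. The rung spacing is 271 mm.

Two tall 42×44 posts with 8 short bars between them — a ladder. Adjacent rungs sit at z = 259 and z = 530, so the spacing is 530 − 259 = 271 mm.
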